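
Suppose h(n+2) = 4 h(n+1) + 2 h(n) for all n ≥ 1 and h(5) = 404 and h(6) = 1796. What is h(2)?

1

Rearranging, h(n-2) = (h(n) - 4 h(n-1)) / 2.
h(4) = (1796 - 4(404)) / 2 = 180/2 = 90
h(3) = (404 - 4(90)) / 2 = 44/2 = 22
h(2) = (90 - 4(22)) / 2 = 2/2 = 1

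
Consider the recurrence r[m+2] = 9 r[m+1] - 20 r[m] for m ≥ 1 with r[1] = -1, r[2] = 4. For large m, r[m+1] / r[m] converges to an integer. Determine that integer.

The characteristic equation is r^2 - 9r + 20 = 0, which factors as (r - 5)(r - 4) = 0.
So the roots are 5 and 4. Since |5| > |4| and the coefficient of 5^m is non-zero, the ratio tends to 5.

5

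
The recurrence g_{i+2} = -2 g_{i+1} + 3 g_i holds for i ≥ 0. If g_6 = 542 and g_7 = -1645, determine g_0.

Rearranging, g_{i-2} = (g_i + 2 g_{i-1}) / 3.
g_5 = (-1645 + 2(542)) / 3 = -561/3 = -187
g_4 = (542 + 2(-187)) / 3 = 168/3 = 56
g_3 = (-187 + 2(56)) / 3 = -75/3 = -25
g_2 = (56 + 2(-25)) / 3 = 6/3 = 2
g_1 = (-25 + 2(2)) / 3 = -21/3 = -7
g_0 = (2 + 2(-7)) / 3 = -12/3 = -4

-4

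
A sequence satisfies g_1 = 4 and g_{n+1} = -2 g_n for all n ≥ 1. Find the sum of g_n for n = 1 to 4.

-20

g_2 = -2*4 = -8
g_3 = -2*(-8) = 16
g_4 = -2*16 = -32
Sum = 4 + (-8) + 16 + (-32) = -20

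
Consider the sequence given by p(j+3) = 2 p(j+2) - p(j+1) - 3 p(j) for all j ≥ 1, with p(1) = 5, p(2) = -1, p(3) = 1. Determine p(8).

p(4) = 2(1) - (-1) - 3(5) = -12
p(5) = 2(-12) - 1 - 3(-1) = -22
p(6) = 2(-22) - (-12) - 3(1) = -35
p(7) = 2(-35) - (-22) - 3(-12) = -12
p(8) = 2(-12) - (-35) - 3(-22) = 77

77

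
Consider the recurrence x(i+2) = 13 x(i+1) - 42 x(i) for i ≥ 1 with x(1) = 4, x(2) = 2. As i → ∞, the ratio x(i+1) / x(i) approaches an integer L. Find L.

7

The characteristic equation is r^2 - 13r + 42 = 0, which factors as (r - 7)(r - 6) = 0.
So the roots are 7 and 6. Since |7| > |6| and the coefficient of 7^i is non-zero, the ratio tends to 7.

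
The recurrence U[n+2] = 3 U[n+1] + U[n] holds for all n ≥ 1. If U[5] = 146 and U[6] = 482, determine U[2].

2

Rearranging, U[n-2] = U[n] - 3 U[n-1].
U[4] = 482 - 3·146 = 44
U[3] = 146 - 3·44 = 14
U[2] = 44 - 3·14 = 2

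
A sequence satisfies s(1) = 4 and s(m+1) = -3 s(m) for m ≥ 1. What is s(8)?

-8748

s(2) = -3·4 = -12
s(3) = -3·(-12) = 36
s(4) = -3·36 = -108
s(5) = -3·(-108) = 324
s(6) = -3·324 = -972
s(7) = -3·(-972) = 2916
s(8) = -3·2916 = -8748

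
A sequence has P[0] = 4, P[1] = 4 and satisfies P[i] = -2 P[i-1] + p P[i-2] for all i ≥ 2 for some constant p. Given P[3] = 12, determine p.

P[2] = -8 + 4p
P[3] = 16 - 4p
So 16 - 4p = 12, giving p = 1.

1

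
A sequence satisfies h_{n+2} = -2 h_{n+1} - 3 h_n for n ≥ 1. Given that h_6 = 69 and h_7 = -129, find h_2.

-3

Rearranging, h_{n-2} = (h_n + 2 h_{n-1}) / -3.
h_5 = (-129 + 2·69) / -3 = 9/-3 = -3
h_4 = (69 + 2·(-3)) / -3 = 63/-3 = -21
h_3 = (-3 + 2·(-21)) / -3 = -45/-3 = 15
h_2 = (-21 + 2·15) / -3 = 9/-3 = -3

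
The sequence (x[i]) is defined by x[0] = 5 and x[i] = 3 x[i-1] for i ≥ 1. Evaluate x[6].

3645

x[1] = 3(5) = 15
x[2] = 3(15) = 45
x[3] = 3(45) = 135
x[4] = 3(135) = 405
x[5] = 3(405) = 1215
x[6] = 3(1215) = 3645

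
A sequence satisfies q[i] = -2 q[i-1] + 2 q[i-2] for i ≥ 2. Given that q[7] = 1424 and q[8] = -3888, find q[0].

5

Rearranging, q[i-2] = (q[i] + 2 q[i-1]) / 2.
q[6] = (-3888 + 2*1424) / 2 = -1040/2 = -520
q[5] = (1424 + 2*(-520)) / 2 = 384/2 = 192
q[4] = (-520 + 2*192) / 2 = -136/2 = -68
q[3] = (192 + 2*(-68)) / 2 = 56/2 = 28
q[2] = (-68 + 2*28) / 2 = -12/2 = -6
q[1] = (28 + 2*(-6)) / 2 = 16/2 = 8
q[0] = (-6 + 2*8) / 2 = 10/2 = 5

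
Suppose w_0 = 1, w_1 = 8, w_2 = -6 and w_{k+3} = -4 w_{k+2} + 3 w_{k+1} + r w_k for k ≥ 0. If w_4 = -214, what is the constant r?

-1

w_3 = 48 + r
w_4 = -210 + 4r
So -210 + 4r = -214, giving r = -1.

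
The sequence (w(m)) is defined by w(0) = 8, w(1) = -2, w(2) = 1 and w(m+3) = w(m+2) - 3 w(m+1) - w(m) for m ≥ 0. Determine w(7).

w(3) = 1 - 3·(-2) - 8 = -1
w(4) = (-1) - 3·1 - (-2) = -2
w(5) = (-2) - 3·(-1) - 1 = 0
w(6) = 0 - 3·(-2) - (-1) = 7
w(7) = 7 - 3·0 - (-2) = 9

9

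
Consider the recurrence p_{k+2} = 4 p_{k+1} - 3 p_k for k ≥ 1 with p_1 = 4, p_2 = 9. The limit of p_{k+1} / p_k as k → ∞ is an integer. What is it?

The characteristic equation is r^2 - 4r + 3 = 0, which factors as (r - 3)(r - 1) = 0.
So the roots are 3 and 1. Since |3| > |1| and the coefficient of 3^k is non-zero, the ratio tends to 3.

3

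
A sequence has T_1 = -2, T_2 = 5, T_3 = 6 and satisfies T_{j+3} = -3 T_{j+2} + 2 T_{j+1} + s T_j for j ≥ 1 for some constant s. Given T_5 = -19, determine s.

-5

T_4 = -8 - 2s
T_5 = 36 + 11s
So 36 + 11s = -19, giving s = -5.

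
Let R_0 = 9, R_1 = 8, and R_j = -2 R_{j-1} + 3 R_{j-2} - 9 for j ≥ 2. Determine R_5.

R_2 = -2·8 + 3·9 - 9 = 2
R_3 = -2·2 + 3·8 - 9 = 11
R_4 = -2·11 + 3·2 - 9 = -25
R_5 = -2·(-25) + 3·11 - 9 = 74

74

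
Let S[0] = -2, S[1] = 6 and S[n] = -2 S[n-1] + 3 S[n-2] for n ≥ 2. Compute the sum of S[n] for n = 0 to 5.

364

S[2] = -2(6) + 3(-2) = -18
S[3] = -2(-18) + 3(6) = 54
S[4] = -2(54) + 3(-18) = -162
S[5] = -2(-162) + 3(54) = 486
Sum = (-2) + 6 + (-18) + 54 + (-162) + 486 = 364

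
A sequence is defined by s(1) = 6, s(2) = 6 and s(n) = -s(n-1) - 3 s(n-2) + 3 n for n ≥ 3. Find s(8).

s(3) = -6 - 3·6 + 9 = -15
s(4) = -(-15) - 3·6 + 12 = 9
s(5) = -9 - 3·(-15) + 15 = 51
s(6) = -51 - 3·9 + 18 = -60
s(7) = -(-60) - 3·51 + 21 = -72
s(8) = -(-72) - 3·(-60) + 24 = 276

276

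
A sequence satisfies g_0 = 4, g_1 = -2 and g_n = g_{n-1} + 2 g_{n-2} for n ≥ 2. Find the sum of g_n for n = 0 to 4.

g_2 = (-2) + 2*4 = 6
g_3 = 6 + 2*(-2) = 2
g_4 = 2 + 2*6 = 14
Sum = 4 + (-2) + 6 + 2 + 14 = 24

24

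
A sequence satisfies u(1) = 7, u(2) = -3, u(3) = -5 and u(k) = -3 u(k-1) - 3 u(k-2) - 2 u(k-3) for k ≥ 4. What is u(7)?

u(4) = -3(-5) - 3(-3) - 2(7) = 10
u(5) = -3(10) - 3(-5) - 2(-3) = -9
u(6) = -3(-9) - 3(10) - 2(-5) = 7
u(7) = -3(7) - 3(-9) - 2(10) = -14

-14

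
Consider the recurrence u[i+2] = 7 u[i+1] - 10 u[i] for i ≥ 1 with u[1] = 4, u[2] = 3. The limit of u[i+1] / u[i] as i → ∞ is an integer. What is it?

5

The characteristic equation is r^2 - 7r + 10 = 0, which factors as (r - 5)(r - 2) = 0.
So the roots are 5 and 2. Since |5| > |2| and the coefficient of 5^i is non-zero, the ratio tends to 5.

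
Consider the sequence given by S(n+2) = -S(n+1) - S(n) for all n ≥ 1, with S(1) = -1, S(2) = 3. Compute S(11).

S(3) = -3 - (-1) = -2
S(4) = -(-2) - 3 = -1
S(5) = -(-1) - (-2) = 3
S(6) = -3 - (-1) = -2
S(7) = -(-2) - 3 = -1
S(8) = -(-1) - (-2) = 3
S(9) = -3 - (-1) = -2
S(10) = -(-2) - 3 = -1
S(11) = -(-1) - (-2) = 3

3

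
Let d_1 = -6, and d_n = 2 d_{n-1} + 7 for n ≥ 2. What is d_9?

d_2 = 2*(-6) + 7 = -5
d_3 = 2*(-5) + 7 = -3
d_4 = 2*(-3) + 7 = 1
d_5 = 2*1 + 7 = 9
d_6 = 2*9 + 7 = 25
d_7 = 2*25 + 7 = 57
d_8 = 2*57 + 7 = 121
d_9 = 2*121 + 7 = 249

249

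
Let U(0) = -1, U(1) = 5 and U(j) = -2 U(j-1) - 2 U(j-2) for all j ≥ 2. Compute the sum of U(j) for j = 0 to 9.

U(2) = -2·5 - 2·(-1) = -8
U(3) = -2·(-8) - 2·5 = 6
U(4) = -2·6 - 2·(-8) = 4
U(5) = -2·4 - 2·6 = -20
U(6) = -2·(-20) - 2·4 = 32
U(7) = -2·32 - 2·(-20) = -24
U(8) = -2·(-24) - 2·32 = -16
U(9) = -2·(-16) - 2·(-24) = 80
Sum = (-1) + 5 + (-8) + 6 + 4 + (-20) + 32 + (-24) + (-16) + 80 = 58

58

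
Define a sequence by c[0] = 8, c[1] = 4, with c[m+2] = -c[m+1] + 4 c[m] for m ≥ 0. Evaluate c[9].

-9452

c[2] = -4 + 4(8) = 28
c[3] = -28 + 4(4) = -12
c[4] = -(-12) + 4(28) = 124
c[5] = -124 + 4(-12) = -172
c[6] = -(-172) + 4(124) = 668
c[7] = -668 + 4(-172) = -1356
c[8] = -(-1356) + 4(668) = 4028
c[9] = -4028 + 4(-1356) = -9452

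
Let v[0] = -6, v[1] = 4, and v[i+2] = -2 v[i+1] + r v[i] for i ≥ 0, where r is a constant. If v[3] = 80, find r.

4

v[2] = -8 - 6r
v[3] = 16 + 16r
So 16 + 16r = 80, giving r = 4.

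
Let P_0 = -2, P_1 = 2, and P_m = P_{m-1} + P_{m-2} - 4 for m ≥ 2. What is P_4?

P_2 = 2 + (-2) - 4 = -4
P_3 = (-4) + 2 - 4 = -6
P_4 = (-6) + (-4) - 4 = -14

-14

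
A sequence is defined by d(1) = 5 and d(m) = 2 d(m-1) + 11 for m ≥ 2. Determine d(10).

d(2) = 2·5 + 11 = 21
d(3) = 2·21 + 11 = 53
d(4) = 2·53 + 11 = 117
d(5) = 2·117 + 11 = 245
d(6) = 2·245 + 11 = 501
d(7) = 2·501 + 11 = 1013
d(8) = 2·1013 + 11 = 2037
d(9) = 2·2037 + 11 = 4085
d(10) = 2·4085 + 11 = 8181

8181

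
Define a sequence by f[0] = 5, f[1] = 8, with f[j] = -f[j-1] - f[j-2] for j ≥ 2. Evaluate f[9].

5

f[2] = -8 - 5 = -13
f[3] = -(-13) - 8 = 5
f[4] = -5 - (-13) = 8
f[5] = -8 - 5 = -13
f[6] = -(-13) - 8 = 5
f[7] = -5 - (-13) = 8
f[8] = -8 - 5 = -13
f[9] = -(-13) - 8 = 5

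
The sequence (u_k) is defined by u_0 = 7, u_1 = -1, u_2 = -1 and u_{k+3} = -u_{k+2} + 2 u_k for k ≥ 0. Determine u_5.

u_3 = -(-1) + 2*7 = 15
u_4 = -15 + 2*(-1) = -17
u_5 = -(-17) + 2*(-1) = 15

15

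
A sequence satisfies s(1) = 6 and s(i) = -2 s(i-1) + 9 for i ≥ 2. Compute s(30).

The fixed point is 9/(1 + 2) = 3, so s(i) - 3 = -2(s(i-1) - 3).
Hence s(i) = 3·(-2)^{i-1} + 3.
s(30) = 3·(-2)^{29} + 3 = 3·-536870912 + 3 = -1610612733.

-1610612733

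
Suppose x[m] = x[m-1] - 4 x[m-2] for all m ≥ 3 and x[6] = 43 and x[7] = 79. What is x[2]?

Rearranging, x[m-2] = (x[m] - x[m-1]) / -4.
x[5] = (79 - 43) / -4 = 36/-4 = -9
x[4] = (43 - (-9)) / -4 = 52/-4 = -13
x[3] = (-9 - (-13)) / -4 = 4/-4 = -1
x[2] = (-13 - (-1)) / -4 = -12/-4 = 3

3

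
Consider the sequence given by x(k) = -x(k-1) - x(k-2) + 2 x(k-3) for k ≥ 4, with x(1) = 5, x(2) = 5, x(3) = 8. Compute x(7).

-25

x(4) = -8 - 5 + 2*5 = -3
x(5) = -(-3) - 8 + 2*5 = 5
x(6) = -5 - (-3) + 2*8 = 14
x(7) = -14 - 5 + 2*(-3) = -25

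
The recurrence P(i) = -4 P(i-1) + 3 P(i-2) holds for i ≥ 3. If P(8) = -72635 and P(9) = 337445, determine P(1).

5

Rearranging, P(i-2) = (P(i) + 4 P(i-1)) / 3.
P(7) = (337445 + 4·(-72635)) / 3 = 46905/3 = 15635
P(6) = (-72635 + 4·15635) / 3 = -10095/3 = -3365
P(5) = (15635 + 4·(-3365)) / 3 = 2175/3 = 725
P(4) = (-3365 + 4·725) / 3 = -465/3 = -155
P(3) = (725 + 4·(-155)) / 3 = 105/3 = 35
P(2) = (-155 + 4·35) / 3 = -15/3 = -5
P(1) = (35 + 4·(-5)) / 3 = 15/3 = 5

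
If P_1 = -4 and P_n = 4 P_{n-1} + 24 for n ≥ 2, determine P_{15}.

The fixed point is 24/(1 - 4) = -8, so P_n + 8 = 4(P_{n-1} + 8).
Hence P_n = 4·4^{n-1} - 8.
P_{15} = 4·4^{14} - 8 = 4·268435456 - 8 = 1073741816.

1073741816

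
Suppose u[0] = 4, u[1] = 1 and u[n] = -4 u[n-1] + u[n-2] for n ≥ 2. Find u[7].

u[2] = -4*1 + 4 = 0
u[3] = -4*0 + 1 = 1
u[4] = -4*1 + 0 = -4
u[5] = -4*(-4) + 1 = 17
u[6] = -4*17 + (-4) = -72
u[7] = -4*(-72) + 17 = 305

305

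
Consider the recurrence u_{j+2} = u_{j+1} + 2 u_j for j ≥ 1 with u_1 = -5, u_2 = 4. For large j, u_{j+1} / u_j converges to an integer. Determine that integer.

The characteristic equation is r^2 - r - 2 = 0, which factors as (r - 2)(r + 1) = 0.
So the roots are 2 and -1. Since |2| > |-1| and the coefficient of 2^j is non-zero, the ratio tends to 2.

2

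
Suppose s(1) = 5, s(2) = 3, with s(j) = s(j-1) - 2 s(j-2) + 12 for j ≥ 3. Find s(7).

-11

s(3) = 3 - 2*5 + 12 = 5
s(4) = 5 - 2*3 + 12 = 11
s(5) = 11 - 2*5 + 12 = 13
s(6) = 13 - 2*11 + 12 = 3
s(7) = 3 - 2*13 + 12 = -11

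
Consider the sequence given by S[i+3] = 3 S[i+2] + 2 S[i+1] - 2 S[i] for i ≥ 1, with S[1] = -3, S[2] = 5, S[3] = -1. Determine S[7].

355

S[4] = 3(-1) + 2(5) - 2(-3) = 13
S[5] = 3(13) + 2(-1) - 2(5) = 27
S[6] = 3(27) + 2(13) - 2(-1) = 109
S[7] = 3(109) + 2(27) - 2(13) = 355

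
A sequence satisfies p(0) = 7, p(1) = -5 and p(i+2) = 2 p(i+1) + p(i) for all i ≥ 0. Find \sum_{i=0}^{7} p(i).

-600

p(2) = 2·(-5) + 7 = -3
p(3) = 2·(-3) + (-5) = -11
p(4) = 2·(-11) + (-3) = -25
p(5) = 2·(-25) + (-11) = -61
p(6) = 2·(-61) + (-25) = -147
p(7) = 2·(-147) + (-61) = -355
Sum = 7 + (-5) + (-3) + (-11) + (-25) + (-61) + (-147) + (-355) = -600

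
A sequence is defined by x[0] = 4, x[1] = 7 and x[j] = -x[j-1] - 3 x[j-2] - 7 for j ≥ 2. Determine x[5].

-74

x[2] = -7 - 3*4 - 7 = -26
x[3] = -(-26) - 3*7 - 7 = -2
x[4] = -(-2) - 3*(-26) - 7 = 73
x[5] = -73 - 3*(-2) - 7 = -74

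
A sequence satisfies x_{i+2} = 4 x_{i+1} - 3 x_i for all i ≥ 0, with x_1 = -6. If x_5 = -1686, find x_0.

8

Let x_0 = y.
x_2 = -24 - 3y
x_3 = -78 - 12y
x_4 = -240 - 39y
x_5 = -726 - 120y
So -726 - 120y = -1686, giving y = 8.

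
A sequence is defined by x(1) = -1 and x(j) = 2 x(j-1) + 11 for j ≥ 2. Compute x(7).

x(2) = 2·(-1) + 11 = 9
x(3) = 2·9 + 11 = 29
x(4) = 2·29 + 11 = 69
x(5) = 2·69 + 11 = 149
x(6) = 2·149 + 11 = 309
x(7) = 2·309 + 11 = 629

629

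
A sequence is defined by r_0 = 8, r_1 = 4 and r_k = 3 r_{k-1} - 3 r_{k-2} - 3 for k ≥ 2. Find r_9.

1536

r_2 = 3(4) - 3(8) - 3 = -15
r_3 = 3(-15) - 3(4) - 3 = -60
r_4 = 3(-60) - 3(-15) - 3 = -138
r_5 = 3(-138) - 3(-60) - 3 = -237
r_6 = 3(-237) - 3(-138) - 3 = -300
r_7 = 3(-300) - 3(-237) - 3 = -192
r_8 = 3(-192) - 3(-300) - 3 = 321
r_9 = 3(321) - 3(-192) - 3 = 1536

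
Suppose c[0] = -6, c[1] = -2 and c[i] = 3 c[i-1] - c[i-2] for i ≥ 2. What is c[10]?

1974

c[2] = 3·(-2) - (-6) = 0
c[3] = 3·0 - (-2) = 2
c[4] = 3·2 - 0 = 6
c[5] = 3·6 - 2 = 16
c[6] = 3·16 - 6 = 42
c[7] = 3·42 - 16 = 110
c[8] = 3·110 - 42 = 288
c[9] = 3·288 - 110 = 754
c[10] = 3·754 - 288 = 1974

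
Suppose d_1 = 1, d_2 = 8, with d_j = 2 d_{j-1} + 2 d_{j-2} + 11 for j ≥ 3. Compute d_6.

659

d_3 = 2·8 + 2·1 + 11 = 29
d_4 = 2·29 + 2·8 + 11 = 85
d_5 = 2·85 + 2·29 + 11 = 239
d_6 = 2·239 + 2·85 + 11 = 659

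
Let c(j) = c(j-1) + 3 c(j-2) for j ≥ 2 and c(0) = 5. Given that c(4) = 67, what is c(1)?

1

Let c(1) = w.
c(2) = 15 + w
c(3) = 15 + 4w
c(4) = 60 + 7w
So 60 + 7w = 67, giving w = 1.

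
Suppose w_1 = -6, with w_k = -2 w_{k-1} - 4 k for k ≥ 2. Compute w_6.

w_2 = -2(-6) - 8 = 4
w_3 = -2(4) - 12 = -20
w_4 = -2(-20) - 16 = 24
w_5 = -2(24) - 20 = -68
w_6 = -2(-68) - 24 = 112

112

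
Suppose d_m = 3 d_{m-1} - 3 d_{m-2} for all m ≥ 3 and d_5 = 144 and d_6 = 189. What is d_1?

-5

Rearranging, d_{m-2} = (d_m - 3 d_{m-1}) / -3.
d_4 = (189 - 3(144)) / -3 = -243/-3 = 81
d_3 = (144 - 3(81)) / -3 = -99/-3 = 33
d_2 = (81 - 3(33)) / -3 = -18/-3 = 6
d_1 = (33 - 3(6)) / -3 = 15/-3 = -5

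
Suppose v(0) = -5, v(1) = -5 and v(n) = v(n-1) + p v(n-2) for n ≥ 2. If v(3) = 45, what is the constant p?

v(2) = -5 - 5p
v(3) = -5 - 10p
So -5 - 10p = 45, giving p = -5.

-5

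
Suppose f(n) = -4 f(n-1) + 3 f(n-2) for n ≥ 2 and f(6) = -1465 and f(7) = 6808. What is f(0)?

5

Rearranging, f(n-2) = (f(n) + 4 f(n-1)) / 3.
f(5) = (6808 + 4*(-1465)) / 3 = 948/3 = 316
f(4) = (-1465 + 4*316) / 3 = -201/3 = -67
f(3) = (316 + 4*(-67)) / 3 = 48/3 = 16
f(2) = (-67 + 4*16) / 3 = -3/3 = -1
f(1) = (16 + 4*(-1)) / 3 = 12/3 = 4
f(0) = (-1 + 4*4) / 3 = 15/3 = 5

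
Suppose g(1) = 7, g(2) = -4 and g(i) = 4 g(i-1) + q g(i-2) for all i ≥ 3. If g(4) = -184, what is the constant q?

-5

g(3) = -16 + 7q
g(4) = -64 + 24q
So -64 + 24q = -184, giving q = -5.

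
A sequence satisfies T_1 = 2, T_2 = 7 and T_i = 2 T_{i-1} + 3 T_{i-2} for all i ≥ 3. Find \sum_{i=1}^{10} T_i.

66429

T_3 = 2*7 + 3*2 = 20
T_4 = 2*20 + 3*7 = 61
T_5 = 2*61 + 3*20 = 182
T_6 = 2*182 + 3*61 = 547
T_7 = 2*547 + 3*182 = 1640
T_8 = 2*1640 + 3*547 = 4921
T_9 = 2*4921 + 3*1640 = 14762
T_{10} = 2*14762 + 3*4921 = 44287
Sum = 2 + 7 + 20 + 61 + 182 + 547 + 1640 + 4921 + 14762 + 44287 = 66429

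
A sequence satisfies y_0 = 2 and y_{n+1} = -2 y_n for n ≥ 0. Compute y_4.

32

y_1 = -2·2 = -4
y_2 = -2·(-4) = 8
y_3 = -2·8 = -16
y_4 = -2·(-16) = 32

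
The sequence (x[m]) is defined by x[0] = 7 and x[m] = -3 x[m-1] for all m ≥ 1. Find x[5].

-1701

x[1] = -3*7 = -21
x[2] = -3*(-21) = 63
x[3] = -3*63 = -189
x[4] = -3*(-189) = 567
x[5] = -3*567 = -1701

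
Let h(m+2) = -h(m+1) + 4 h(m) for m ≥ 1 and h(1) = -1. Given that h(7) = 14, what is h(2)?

Let h(2) = z.
h(3) = -4 - z
h(4) = 4 + 5z
h(5) = -20 - 9z
h(6) = 36 + 29z
h(7) = -116 - 65z
So -116 - 65z = 14, giving z = -2.

-2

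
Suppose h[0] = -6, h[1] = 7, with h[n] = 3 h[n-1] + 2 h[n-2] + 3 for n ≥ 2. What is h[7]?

8465

h[2] = 3(7) + 2(-6) + 3 = 12
h[3] = 3(12) + 2(7) + 3 = 53
h[4] = 3(53) + 2(12) + 3 = 186
h[5] = 3(186) + 2(53) + 3 = 667
h[6] = 3(667) + 2(186) + 3 = 2376
h[7] = 3(2376) + 2(667) + 3 = 8465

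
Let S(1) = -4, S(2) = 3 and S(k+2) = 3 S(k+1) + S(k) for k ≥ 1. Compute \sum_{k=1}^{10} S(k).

S(3) = 3·3 + (-4) = 5
S(4) = 3·5 + 3 = 18
S(5) = 3·18 + 5 = 59
S(6) = 3·59 + 18 = 195
S(7) = 3·195 + 59 = 644
S(8) = 3·644 + 195 = 2127
S(9) = 3·2127 + 644 = 7025
S(10) = 3·7025 + 2127 = 23202
Sum = (-4) + 3 + 5 + 18 + 59 + 195 + 644 + 2127 + 7025 + 23202 = 33274

33274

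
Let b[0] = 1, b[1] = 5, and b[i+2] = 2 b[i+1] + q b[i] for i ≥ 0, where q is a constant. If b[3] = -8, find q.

b[2] = 10 + q
b[3] = 20 + 7q
So 20 + 7q = -8, giving q = -4.

-4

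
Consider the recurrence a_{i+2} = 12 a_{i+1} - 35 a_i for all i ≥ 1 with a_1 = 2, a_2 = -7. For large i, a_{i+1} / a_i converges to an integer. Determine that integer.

The characteristic equation is r^2 - 12r + 35 = 0, which factors as (r - 7)(r - 5) = 0.
So the roots are 7 and 5. Since |7| > |5| and the coefficient of 7^i is non-zero, the ratio tends to 7.

7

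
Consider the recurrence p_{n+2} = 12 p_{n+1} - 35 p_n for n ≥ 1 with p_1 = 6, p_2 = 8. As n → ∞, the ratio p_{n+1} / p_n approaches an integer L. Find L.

The characteristic equation is r^2 - 12r + 35 = 0, which factors as (r - 7)(r - 5) = 0.
So the roots are 7 and 5. Since |7| > |5| and the coefficient of 7^n is non-zero, the ratio tends to 7.

7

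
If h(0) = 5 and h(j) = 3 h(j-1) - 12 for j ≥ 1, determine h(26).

The fixed point is -12/(1 - 3) = 6, so h(j) - 6 = 3(h(j-1) - 6).
Hence h(j) = -1·3^j + 6.
h(26) = -1·3^{26} + 6 = -1·2541865828329 + 6 = -2541865828323.

-2541865828323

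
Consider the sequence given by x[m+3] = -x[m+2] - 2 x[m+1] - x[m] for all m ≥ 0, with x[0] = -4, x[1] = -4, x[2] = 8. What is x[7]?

-12

x[3] = -8 - 2*(-4) - (-4) = 4
x[4] = -4 - 2*8 - (-4) = -16
x[5] = -(-16) - 2*4 - 8 = 0
x[6] = -0 - 2*(-16) - 4 = 28
x[7] = -28 - 2*0 - (-16) = -12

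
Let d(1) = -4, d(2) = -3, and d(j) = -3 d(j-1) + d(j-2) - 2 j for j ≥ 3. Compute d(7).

176

d(3) = -3(-3) + (-4) - 6 = -1
d(4) = -3(-1) + (-3) - 8 = -8
d(5) = -3(-8) + (-1) - 10 = 13
d(6) = -3(13) + (-8) - 12 = -59
d(7) = -3(-59) + 13 - 14 = 176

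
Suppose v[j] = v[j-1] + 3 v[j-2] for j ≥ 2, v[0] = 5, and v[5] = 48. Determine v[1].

-3

Let v[1] = y.
v[2] = 15 + y
v[3] = 15 + 4y
v[4] = 60 + 7y
v[5] = 105 + 19y
So 105 + 19y = 48, giving y = -3.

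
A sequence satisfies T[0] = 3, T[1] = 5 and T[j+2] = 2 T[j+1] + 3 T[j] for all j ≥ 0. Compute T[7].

T[2] = 2(5) + 3(3) = 19
T[3] = 2(19) + 3(5) = 53
T[4] = 2(53) + 3(19) = 163
T[5] = 2(163) + 3(53) = 485
T[6] = 2(485) + 3(163) = 1459
T[7] = 2(1459) + 3(485) = 4373

4373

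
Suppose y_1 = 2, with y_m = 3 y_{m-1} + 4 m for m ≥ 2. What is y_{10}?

y_2 = 3·2 + 8 = 14
y_3 = 3·14 + 12 = 54
y_4 = 3·54 + 16 = 178
y_5 = 3·178 + 20 = 554
y_6 = 3·554 + 24 = 1686
y_7 = 3·1686 + 28 = 5086
y_8 = 3·5086 + 32 = 15290
y_9 = 3·15290 + 36 = 45906
y_{10} = 3·45906 + 40 = 137758

137758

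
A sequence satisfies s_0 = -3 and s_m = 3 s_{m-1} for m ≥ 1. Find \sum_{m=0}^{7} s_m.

s_1 = 3*(-3) = -9
s_2 = 3*(-9) = -27
s_3 = 3*(-27) = -81
s_4 = 3*(-81) = -243
s_5 = 3*(-243) = -729
s_6 = 3*(-729) = -2187
s_7 = 3*(-2187) = -6561
Sum = (-3) + (-9) + (-27) + (-81) + (-243) + (-729) + (-2187) + (-6561) = -9840

-9840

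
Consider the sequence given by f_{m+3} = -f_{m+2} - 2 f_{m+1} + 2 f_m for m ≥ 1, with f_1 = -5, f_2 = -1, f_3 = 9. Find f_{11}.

-275

f_4 = -9 - 2(-1) + 2(-5) = -17
f_5 = -(-17) - 2(9) + 2(-1) = -3
f_6 = -(-3) - 2(-17) + 2(9) = 55
f_7 = -55 - 2(-3) + 2(-17) = -83
f_8 = -(-83) - 2(55) + 2(-3) = -33
f_9 = -(-33) - 2(-83) + 2(55) = 309
f_{10} = -309 - 2(-33) + 2(-83) = -409
f_{11} = -(-409) - 2(309) + 2(-33) = -275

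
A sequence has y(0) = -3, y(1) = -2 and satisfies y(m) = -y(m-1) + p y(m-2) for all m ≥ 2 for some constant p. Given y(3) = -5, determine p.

-3

y(2) = 2 - 3p
y(3) = -2 + p
So -2 + p = -5, giving p = -3.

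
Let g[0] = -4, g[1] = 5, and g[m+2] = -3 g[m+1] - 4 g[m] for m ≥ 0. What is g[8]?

g[2] = -3*5 - 4*(-4) = 1
g[3] = -3*1 - 4*5 = -23
g[4] = -3*(-23) - 4*1 = 65
g[5] = -3*65 - 4*(-23) = -103
g[6] = -3*(-103) - 4*65 = 49
g[7] = -3*49 - 4*(-103) = 265
g[8] = -3*265 - 4*49 = -991

-991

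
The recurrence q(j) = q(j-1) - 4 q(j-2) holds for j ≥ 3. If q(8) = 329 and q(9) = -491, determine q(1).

-2

Rearranging, q(j-2) = (q(j) - q(j-1)) / -4.
q(7) = (-491 - 329) / -4 = -820/-4 = 205
q(6) = (329 - 205) / -4 = 124/-4 = -31
q(5) = (205 - (-31)) / -4 = 236/-4 = -59
q(4) = (-31 - (-59)) / -4 = 28/-4 = -7
q(3) = (-59 - (-7)) / -4 = -52/-4 = 13
q(2) = (-7 - 13) / -4 = -20/-4 = 5
q(1) = (13 - 5) / -4 = 8/-4 = -2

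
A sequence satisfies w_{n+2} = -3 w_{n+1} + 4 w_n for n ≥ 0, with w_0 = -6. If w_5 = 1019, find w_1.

Let w_1 = y.
w_2 = -24 - 3y
w_3 = 72 + 13y
w_4 = -312 - 51y
w_5 = 1224 + 205y
So 1224 + 205y = 1019, giving y = -1.

-1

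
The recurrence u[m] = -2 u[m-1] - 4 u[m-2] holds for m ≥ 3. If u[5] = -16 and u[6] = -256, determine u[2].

-2

Rearranging, u[m-2] = (u[m] + 2 u[m-1]) / -4.
u[4] = (-256 + 2(-16)) / -4 = -288/-4 = 72
u[3] = (-16 + 2(72)) / -4 = 128/-4 = -32
u[2] = (72 + 2(-32)) / -4 = 8/-4 = -2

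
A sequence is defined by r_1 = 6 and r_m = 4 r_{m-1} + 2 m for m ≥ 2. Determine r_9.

r_2 = 4*6 + 4 = 28
r_3 = 4*28 + 6 = 118
r_4 = 4*118 + 8 = 480
r_5 = 4*480 + 10 = 1930
r_6 = 4*1930 + 12 = 7732
r_7 = 4*7732 + 14 = 30942
r_8 = 4*30942 + 16 = 123784
r_9 = 4*123784 + 18 = 495154

495154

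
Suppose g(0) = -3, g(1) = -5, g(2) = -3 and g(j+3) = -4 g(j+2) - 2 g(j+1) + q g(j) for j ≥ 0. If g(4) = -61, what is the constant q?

g(3) = 22 - 3q
g(4) = -82 + 7q
So -82 + 7q = -61, giving q = 3.

3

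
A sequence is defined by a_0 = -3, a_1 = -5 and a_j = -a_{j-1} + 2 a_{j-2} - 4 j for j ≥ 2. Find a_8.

-77

a_2 = -(-5) + 2·(-3) - 8 = -9
a_3 = -(-9) + 2·(-5) - 12 = -13
a_4 = -(-13) + 2·(-9) - 16 = -21
a_5 = -(-21) + 2·(-13) - 20 = -25
a_6 = -(-25) + 2·(-21) - 24 = -41
a_7 = -(-41) + 2·(-25) - 28 = -37
a_8 = -(-37) + 2·(-41) - 32 = -77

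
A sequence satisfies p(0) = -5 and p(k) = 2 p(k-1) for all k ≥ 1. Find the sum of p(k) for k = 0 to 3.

p(1) = 2·(-5) = -10
p(2) = 2·(-10) = -20
p(3) = 2·(-20) = -40
Sum = (-5) + (-10) + (-20) + (-40) = -75

-75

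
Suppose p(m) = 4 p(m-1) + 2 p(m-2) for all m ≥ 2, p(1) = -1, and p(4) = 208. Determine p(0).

Let p(0) = w.
p(2) = -4 + 2w
p(3) = -18 + 8w
p(4) = -80 + 36w
So -80 + 36w = 208, giving w = 8.

8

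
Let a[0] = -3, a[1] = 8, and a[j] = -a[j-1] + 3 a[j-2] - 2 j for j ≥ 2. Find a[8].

a[2] = -8 + 3·(-3) - 4 = -21
a[3] = -(-21) + 3·8 - 6 = 39
a[4] = -39 + 3·(-21) - 8 = -110
a[5] = -(-110) + 3·39 - 10 = 217
a[6] = -217 + 3·(-110) - 12 = -559
a[7] = -(-559) + 3·217 - 14 = 1196
a[8] = -1196 + 3·(-559) - 16 = -2889

-2889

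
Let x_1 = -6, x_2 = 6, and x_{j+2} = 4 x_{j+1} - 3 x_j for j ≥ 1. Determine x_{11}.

354282

x_3 = 4·6 - 3·(-6) = 42
x_4 = 4·42 - 3·6 = 150
x_5 = 4·150 - 3·42 = 474
x_6 = 4·474 - 3·150 = 1446
x_7 = 4·1446 - 3·474 = 4362
x_8 = 4·4362 - 3·1446 = 13110
x_9 = 4·13110 - 3·4362 = 39354
x_{10} = 4·39354 - 3·13110 = 118086
x_{11} = 4·118086 - 3·39354 = 354282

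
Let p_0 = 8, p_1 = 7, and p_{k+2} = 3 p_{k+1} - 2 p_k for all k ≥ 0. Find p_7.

-119

p_2 = 3(7) - 2(8) = 5
p_3 = 3(5) - 2(7) = 1
p_4 = 3(1) - 2(5) = -7
p_5 = 3(-7) - 2(1) = -23
p_6 = 3(-23) - 2(-7) = -55
p_7 = 3(-55) - 2(-23) = -119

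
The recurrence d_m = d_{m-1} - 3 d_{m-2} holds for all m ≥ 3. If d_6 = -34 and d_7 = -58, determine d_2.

Rearranging, d_{m-2} = (d_m - d_{m-1}) / -3.
d_5 = (-58 - (-34)) / -3 = -24/-3 = 8
d_4 = (-34 - 8) / -3 = -42/-3 = 14
d_3 = (8 - 14) / -3 = -6/-3 = 2
d_2 = (14 - 2) / -3 = 12/-3 = -4

-4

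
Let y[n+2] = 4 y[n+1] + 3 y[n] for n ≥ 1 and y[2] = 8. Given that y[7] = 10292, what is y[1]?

-4

Let y[1] = x.
y[3] = 32 + 3x
y[4] = 152 + 12x
y[5] = 704 + 57x
y[6] = 3272 + 264x
y[7] = 15200 + 1227x
So 15200 + 1227x = 10292, giving x = -4.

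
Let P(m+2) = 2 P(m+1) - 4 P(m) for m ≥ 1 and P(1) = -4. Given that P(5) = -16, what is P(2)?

Let P(2) = v.
P(3) = 16 + 2v
P(4) = 32
P(5) = -8v
So -8v = -16, giving v = 2.

2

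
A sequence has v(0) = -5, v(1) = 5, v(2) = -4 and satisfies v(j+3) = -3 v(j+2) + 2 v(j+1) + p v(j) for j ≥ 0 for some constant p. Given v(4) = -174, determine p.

-5

v(3) = 22 - 5p
v(4) = -74 + 20p
So -74 + 20p = -174, giving p = -5.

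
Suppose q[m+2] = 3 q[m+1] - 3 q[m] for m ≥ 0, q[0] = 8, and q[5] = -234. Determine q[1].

Let q[1] = v.
q[2] = -24 + 3v
q[3] = -72 + 6v
q[4] = -144 + 9v
q[5] = -216 + 9v
So -216 + 9v = -234, giving v = -2.

-2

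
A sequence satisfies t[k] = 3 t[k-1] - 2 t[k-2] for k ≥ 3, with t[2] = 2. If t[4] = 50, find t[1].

-6

Let t[1] = y.
t[3] = 6 - 2y
t[4] = 14 - 6y
So 14 - 6y = 50, giving y = -6.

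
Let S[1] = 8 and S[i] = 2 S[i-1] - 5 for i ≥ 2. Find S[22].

6291461

The fixed point is -5/(1 - 2) = 5, so S[i] - 5 = 2(S[i-1] - 5).
Hence S[i] = 3·2^{i-1} + 5.
S[22] = 3·2^{21} + 5 = 3·2097152 + 5 = 6291461.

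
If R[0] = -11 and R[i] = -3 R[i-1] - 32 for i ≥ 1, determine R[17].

The fixed point is -32/(1 + 3) = -8, so R[i] + 8 = -3(R[i-1] + 8).
Hence R[i] = -3·(-3)^i - 8.
R[17] = -3·(-3)^{17} - 8 = -3·-129140163 - 8 = 387420481.

387420481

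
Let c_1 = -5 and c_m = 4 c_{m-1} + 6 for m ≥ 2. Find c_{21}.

-3298534883330

The fixed point is 6/(1 - 4) = -2, so c_m + 2 = 4(c_{m-1} + 2).
Hence c_m = -3·4^{m-1} - 2.
c_{21} = -3·4^{20} - 2 = -3·1099511627776 - 2 = -3298534883330.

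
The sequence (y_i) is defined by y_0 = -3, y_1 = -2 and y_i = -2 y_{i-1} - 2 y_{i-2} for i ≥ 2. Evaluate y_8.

y_2 = -2*(-2) - 2*(-3) = 10
y_3 = -2*10 - 2*(-2) = -16
y_4 = -2*(-16) - 2*10 = 12
y_5 = -2*12 - 2*(-16) = 8
y_6 = -2*8 - 2*12 = -40
y_7 = -2*(-40) - 2*8 = 64
y_8 = -2*64 - 2*(-40) = -48

-48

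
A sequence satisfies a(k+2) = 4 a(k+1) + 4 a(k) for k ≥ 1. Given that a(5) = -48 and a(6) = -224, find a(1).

Rearranging, a(k-2) = (a(k) - 4 a(k-1)) / 4.
a(4) = (-224 - 4*(-48)) / 4 = -32/4 = -8
a(3) = (-48 - 4*(-8)) / 4 = -16/4 = -4
a(2) = (-8 - 4*(-4)) / 4 = 8/4 = 2
a(1) = (-4 - 4*2) / 4 = -12/4 = -3

-3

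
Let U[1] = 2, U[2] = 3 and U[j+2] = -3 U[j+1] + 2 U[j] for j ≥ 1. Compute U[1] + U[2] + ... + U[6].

209

U[3] = -3(3) + 2(2) = -5
U[4] = -3(-5) + 2(3) = 21
U[5] = -3(21) + 2(-5) = -73
U[6] = -3(-73) + 2(21) = 261
Sum = 2 + 3 + (-5) + 21 + (-73) + 261 = 209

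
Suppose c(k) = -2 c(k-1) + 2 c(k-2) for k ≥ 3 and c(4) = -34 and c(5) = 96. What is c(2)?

Rearranging, c(k-2) = (c(k) + 2 c(k-1)) / 2.
c(3) = (96 + 2·(-34)) / 2 = 28/2 = 14
c(2) = (-34 + 2·14) / 2 = -6/2 = -3

-3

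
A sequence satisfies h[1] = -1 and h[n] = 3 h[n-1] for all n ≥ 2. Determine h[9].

-6561

h[2] = 3*(-1) = -3
h[3] = 3*(-3) = -9
h[4] = 3*(-9) = -27
h[5] = 3*(-27) = -81
h[6] = 3*(-81) = -243
h[7] = 3*(-243) = -729
h[8] = 3*(-729) = -2187
h[9] = 3*(-2187) = -6561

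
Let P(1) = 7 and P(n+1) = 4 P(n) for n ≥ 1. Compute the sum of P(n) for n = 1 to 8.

152915

P(2) = 4·7 = 28
P(3) = 4·28 = 112
P(4) = 4·112 = 448
P(5) = 4·448 = 1792
P(6) = 4·1792 = 7168
P(7) = 4·7168 = 28672
P(8) = 4·28672 = 114688
Sum = 7 + 28 + 112 + 448 + 1792 + 7168 + 28672 + 114688 = 152915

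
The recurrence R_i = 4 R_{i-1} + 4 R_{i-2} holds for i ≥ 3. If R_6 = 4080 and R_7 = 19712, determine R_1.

7

Rearranging, R_{i-2} = (R_i - 4 R_{i-1}) / 4.
R_5 = (19712 - 4(4080)) / 4 = 3392/4 = 848
R_4 = (4080 - 4(848)) / 4 = 688/4 = 172
R_3 = (848 - 4(172)) / 4 = 160/4 = 40
R_2 = (172 - 4(40)) / 4 = 12/4 = 3
R_1 = (40 - 4(3)) / 4 = 28/4 = 7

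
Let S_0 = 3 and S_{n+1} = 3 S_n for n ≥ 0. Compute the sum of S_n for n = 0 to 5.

S_1 = 3*3 = 9
S_2 = 3*9 = 27
S_3 = 3*27 = 81
S_4 = 3*81 = 243
S_5 = 3*243 = 729
Sum = 3 + 9 + 27 + 81 + 243 + 729 = 1092

1092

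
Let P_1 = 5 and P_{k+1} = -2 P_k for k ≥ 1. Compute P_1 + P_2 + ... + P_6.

-105

P_2 = -2·5 = -10
P_3 = -2·(-10) = 20
P_4 = -2·20 = -40
P_5 = -2·(-40) = 80
P_6 = -2·80 = -160
Sum = 5 + (-10) + 20 + (-40) + 80 + (-160) = -105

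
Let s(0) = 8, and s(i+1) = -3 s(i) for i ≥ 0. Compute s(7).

-17496

s(1) = -3·8 = -24
s(2) = -3·(-24) = 72
s(3) = -3·72 = -216
s(4) = -3·(-216) = 648
s(5) = -3·648 = -1944
s(6) = -3·(-1944) = 5832
s(7) = -3·5832 = -17496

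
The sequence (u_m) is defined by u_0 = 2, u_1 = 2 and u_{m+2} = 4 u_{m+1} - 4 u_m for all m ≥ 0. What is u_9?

-3584

u_2 = 4(2) - 4(2) = 0
u_3 = 4(0) - 4(2) = -8
u_4 = 4(-8) - 4(0) = -32
u_5 = 4(-32) - 4(-8) = -96
u_6 = 4(-96) - 4(-32) = -256
u_7 = 4(-256) - 4(-96) = -640
u_8 = 4(-640) - 4(-256) = -1536
u_9 = 4(-1536) - 4(-640) = -3584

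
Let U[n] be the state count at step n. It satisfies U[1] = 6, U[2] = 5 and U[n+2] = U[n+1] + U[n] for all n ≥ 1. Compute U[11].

479

U[3] = 5 + 6 = 11
U[4] = 11 + 5 = 16
U[5] = 16 + 11 = 27
U[6] = 27 + 16 = 43
U[7] = 43 + 27 = 70
U[8] = 70 + 43 = 113
U[9] = 113 + 70 = 183
U[10] = 183 + 113 = 296
U[11] = 296 + 183 = 479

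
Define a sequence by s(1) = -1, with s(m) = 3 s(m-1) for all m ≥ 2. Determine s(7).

s(2) = 3*(-1) = -3
s(3) = 3*(-3) = -9
s(4) = 3*(-9) = -27
s(5) = 3*(-27) = -81
s(6) = 3*(-81) = -243
s(7) = 3*(-243) = -729

-729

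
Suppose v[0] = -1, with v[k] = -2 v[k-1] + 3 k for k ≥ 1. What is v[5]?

v[1] = -2·(-1) + 3 = 5
v[2] = -2·5 + 6 = -4
v[3] = -2·(-4) + 9 = 17
v[4] = -2·17 + 12 = -22
v[5] = -2·(-22) + 15 = 59

59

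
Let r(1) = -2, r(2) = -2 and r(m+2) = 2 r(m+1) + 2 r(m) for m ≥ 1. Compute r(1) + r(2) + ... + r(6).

-240

r(3) = 2(-2) + 2(-2) = -8
r(4) = 2(-8) + 2(-2) = -20
r(5) = 2(-20) + 2(-8) = -56
r(6) = 2(-56) + 2(-20) = -152
Sum = (-2) + (-2) + (-8) + (-20) + (-56) + (-152) = -240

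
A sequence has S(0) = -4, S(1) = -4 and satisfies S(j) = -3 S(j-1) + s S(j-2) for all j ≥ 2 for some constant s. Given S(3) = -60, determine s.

-3

S(2) = 12 - 4s
S(3) = -36 + 8s
So -36 + 8s = -60, giving s = -3.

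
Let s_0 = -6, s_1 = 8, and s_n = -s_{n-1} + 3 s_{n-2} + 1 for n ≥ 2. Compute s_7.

s_2 = -8 + 3·(-6) + 1 = -25
s_3 = -(-25) + 3·8 + 1 = 50
s_4 = -50 + 3·(-25) + 1 = -124
s_5 = -(-124) + 3·50 + 1 = 275
s_6 = -275 + 3·(-124) + 1 = -646
s_7 = -(-646) + 3·275 + 1 = 1472

1472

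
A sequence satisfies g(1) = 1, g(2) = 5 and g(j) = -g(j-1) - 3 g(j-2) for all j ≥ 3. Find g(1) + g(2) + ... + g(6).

g(3) = -5 - 3·1 = -8
g(4) = -(-8) - 3·5 = -7
g(5) = -(-7) - 3·(-8) = 31
g(6) = -31 - 3·(-7) = -10
Sum = 1 + 5 + (-8) + (-7) + 31 + (-10) = 12

12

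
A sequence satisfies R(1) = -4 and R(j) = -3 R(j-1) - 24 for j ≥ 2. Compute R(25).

564859072956

The fixed point is -24/(1 + 3) = -6, so R(j) + 6 = -3(R(j-1) + 6).
Hence R(j) = 2·(-3)^{j-1} - 6.
R(25) = 2·(-3)^{24} - 6 = 2·282429536481 - 6 = 564859072956.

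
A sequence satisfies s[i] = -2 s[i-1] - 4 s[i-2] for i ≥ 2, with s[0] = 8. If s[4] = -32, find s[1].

Let s[1] = x.
s[2] = -32 - 2x
s[3] = 64
s[4] = 8x
So 8x = -32, giving x = -4.

-4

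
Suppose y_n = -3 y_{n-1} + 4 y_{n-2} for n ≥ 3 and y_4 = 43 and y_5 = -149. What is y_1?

Rearranging, y_{n-2} = (y_n + 3 y_{n-1}) / 4.
y_3 = (-149 + 3*43) / 4 = -20/4 = -5
y_2 = (43 + 3*(-5)) / 4 = 28/4 = 7
y_1 = (-5 + 3*7) / 4 = 16/4 = 4

4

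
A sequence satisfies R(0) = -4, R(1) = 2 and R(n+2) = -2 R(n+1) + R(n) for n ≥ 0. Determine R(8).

R(2) = -2*2 + (-4) = -8
R(3) = -2*(-8) + 2 = 18
R(4) = -2*18 + (-8) = -44
R(5) = -2*(-44) + 18 = 106
R(6) = -2*106 + (-44) = -256
R(7) = -2*(-256) + 106 = 618
R(8) = -2*618 + (-256) = -1492

-1492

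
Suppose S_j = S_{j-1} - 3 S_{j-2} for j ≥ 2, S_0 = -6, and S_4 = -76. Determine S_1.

8

Let S_1 = w.
S_2 = 18 + w
S_3 = 18 - 2w
S_4 = -36 - 5w
So -36 - 5w = -76, giving w = 8.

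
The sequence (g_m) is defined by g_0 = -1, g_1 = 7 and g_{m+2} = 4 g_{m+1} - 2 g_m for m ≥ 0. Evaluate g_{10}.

g_2 = 4*7 - 2*(-1) = 30
g_3 = 4*30 - 2*7 = 106
g_4 = 4*106 - 2*30 = 364
g_5 = 4*364 - 2*106 = 1244
g_6 = 4*1244 - 2*364 = 4248
g_7 = 4*4248 - 2*1244 = 14504
g_8 = 4*14504 - 2*4248 = 49520
g_9 = 4*49520 - 2*14504 = 169072
g_{10} = 4*169072 - 2*49520 = 577248

577248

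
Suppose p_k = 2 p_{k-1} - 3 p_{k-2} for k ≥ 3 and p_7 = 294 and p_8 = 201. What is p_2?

-3

Rearranging, p_{k-2} = (p_k - 2 p_{k-1}) / -3.
p_6 = (201 - 2(294)) / -3 = -387/-3 = 129
p_5 = (294 - 2(129)) / -3 = 36/-3 = -12
p_4 = (129 - 2(-12)) / -3 = 153/-3 = -51
p_3 = (-12 - 2(-51)) / -3 = 90/-3 = -30
p_2 = (-51 - 2(-30)) / -3 = 9/-3 = -3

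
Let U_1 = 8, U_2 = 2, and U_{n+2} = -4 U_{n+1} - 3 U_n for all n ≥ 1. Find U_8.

10922

U_3 = -4·2 - 3·8 = -32
U_4 = -4·(-32) - 3·2 = 122
U_5 = -4·122 - 3·(-32) = -392
U_6 = -4·(-392) - 3·122 = 1202
U_7 = -4·1202 - 3·(-392) = -3632
U_8 = -4·(-3632) - 3·1202 = 10922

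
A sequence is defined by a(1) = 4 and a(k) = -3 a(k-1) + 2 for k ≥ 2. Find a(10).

a(2) = -3*4 + 2 = -10
a(3) = -3*(-10) + 2 = 32
a(4) = -3*32 + 2 = -94
a(5) = -3*(-94) + 2 = 284
a(6) = -3*284 + 2 = -850
a(7) = -3*(-850) + 2 = 2552
a(8) = -3*2552 + 2 = -7654
a(9) = -3*(-7654) + 2 = 22964
a(10) = -3*22964 + 2 = -68890

-68890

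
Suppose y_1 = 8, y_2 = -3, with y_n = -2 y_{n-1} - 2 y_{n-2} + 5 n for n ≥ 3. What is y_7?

y_3 = -2(-3) - 2(8) + 15 = 5
y_4 = -2(5) - 2(-3) + 20 = 16
y_5 = -2(16) - 2(5) + 25 = -17
y_6 = -2(-17) - 2(16) + 30 = 32
y_7 = -2(32) - 2(-17) + 35 = 5

5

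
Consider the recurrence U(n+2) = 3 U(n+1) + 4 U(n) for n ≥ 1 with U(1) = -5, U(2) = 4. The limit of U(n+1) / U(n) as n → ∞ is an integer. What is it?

The characteristic equation is r^2 - 3r - 4 = 0, which factors as (r - 4)(r + 1) = 0.
So the roots are 4 and -1. Since |4| > |-1| and the coefficient of 4^n is non-zero, the ratio tends to 4.

4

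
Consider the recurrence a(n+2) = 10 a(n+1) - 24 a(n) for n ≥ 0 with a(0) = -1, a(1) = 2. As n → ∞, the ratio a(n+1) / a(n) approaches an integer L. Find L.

6

The characteristic equation is r^2 - 10r + 24 = 0, which factors as (r - 6)(r - 4) = 0.
So the roots are 6 and 4. Since |6| > |4| and the coefficient of 6^n is non-zero, the ratio tends to 6.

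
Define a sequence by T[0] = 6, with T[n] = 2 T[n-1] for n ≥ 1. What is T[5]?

T[1] = 2(6) = 12
T[2] = 2(12) = 24
T[3] = 2(24) = 48
T[4] = 2(48) = 96
T[5] = 2(96) = 192

192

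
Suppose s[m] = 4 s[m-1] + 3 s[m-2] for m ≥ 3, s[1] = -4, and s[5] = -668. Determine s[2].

-5

Let s[2] = x.
s[3] = -12 + 4x
s[4] = -48 + 19x
s[5] = -228 + 88x
So -228 + 88x = -668, giving x = -5.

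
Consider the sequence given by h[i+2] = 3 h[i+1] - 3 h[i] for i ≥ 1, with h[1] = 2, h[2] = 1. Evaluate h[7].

h[3] = 3(1) - 3(2) = -3
h[4] = 3(-3) - 3(1) = -12
h[5] = 3(-12) - 3(-3) = -27
h[6] = 3(-27) - 3(-12) = -45
h[7] = 3(-45) - 3(-27) = -54

-54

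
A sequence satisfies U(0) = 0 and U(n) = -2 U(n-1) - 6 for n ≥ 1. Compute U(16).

131070

The fixed point is -6/(1 + 2) = -2, so U(n) + 2 = -2(U(n-1) + 2).
Hence U(n) = 2·(-2)^n - 2.
U(16) = 2·(-2)^{16} - 2 = 2·65536 - 2 = 131070.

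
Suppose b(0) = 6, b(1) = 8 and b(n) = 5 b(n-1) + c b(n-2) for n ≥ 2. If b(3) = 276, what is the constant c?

b(2) = 40 + 6c
b(3) = 200 + 38c
So 200 + 38c = 276, giving c = 2.

2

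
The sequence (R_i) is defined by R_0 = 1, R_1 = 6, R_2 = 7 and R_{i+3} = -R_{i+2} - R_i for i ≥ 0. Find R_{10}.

R_3 = -7 - 1 = -8
R_4 = -(-8) - 6 = 2
R_5 = -2 - 7 = -9
R_6 = -(-9) - (-8) = 17
R_7 = -17 - 2 = -19
R_8 = -(-19) - (-9) = 28
R_9 = -28 - 17 = -45
R_{10} = -(-45) - (-19) = 64

64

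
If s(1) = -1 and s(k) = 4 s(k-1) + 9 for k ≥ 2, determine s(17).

8589934589

The fixed point is 9/(1 - 4) = -3, so s(k) + 3 = 4(s(k-1) + 3).
Hence s(k) = 2·4^{k-1} - 3.
s(17) = 2·4^{16} - 3 = 2·4294967296 - 3 = 8589934589.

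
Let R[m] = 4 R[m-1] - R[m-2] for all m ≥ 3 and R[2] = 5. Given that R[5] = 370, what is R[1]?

Let R[1] = w.
R[3] = 20 - w
R[4] = 75 - 4w
R[5] = 280 - 15w
So 280 - 15w = 370, giving w = -6.

-6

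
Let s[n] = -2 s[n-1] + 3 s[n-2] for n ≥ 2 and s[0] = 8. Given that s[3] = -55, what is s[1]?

Let s[1] = x.
s[2] = 24 - 2x
s[3] = -48 + 7x
So -48 + 7x = -55, giving x = -1.

-1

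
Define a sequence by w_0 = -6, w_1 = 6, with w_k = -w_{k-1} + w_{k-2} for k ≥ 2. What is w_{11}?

w_2 = -6 + (-6) = -12
w_3 = -(-12) + 6 = 18
w_4 = -18 + (-12) = -30
w_5 = -(-30) + 18 = 48
w_6 = -48 + (-30) = -78
w_7 = -(-78) + 48 = 126
w_8 = -126 + (-78) = -204
w_9 = -(-204) + 126 = 330
w_{10} = -330 + (-204) = -534
w_{11} = -(-534) + 330 = 864

864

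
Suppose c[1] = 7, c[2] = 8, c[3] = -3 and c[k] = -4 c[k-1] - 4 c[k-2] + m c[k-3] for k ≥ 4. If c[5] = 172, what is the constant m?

-4

c[4] = -20 + 7m
c[5] = 92 - 20m
So 92 - 20m = 172, giving m = -4.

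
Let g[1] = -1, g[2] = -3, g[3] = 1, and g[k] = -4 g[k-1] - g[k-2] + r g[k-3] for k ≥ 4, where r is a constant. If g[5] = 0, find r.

-3

g[4] = -1 - r
g[5] = 3 + r
So 3 + r = 0, giving r = -3.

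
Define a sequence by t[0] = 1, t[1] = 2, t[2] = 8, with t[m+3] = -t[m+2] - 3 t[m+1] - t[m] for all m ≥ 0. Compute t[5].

t[3] = -8 - 3*2 - 1 = -15
t[4] = -(-15) - 3*8 - 2 = -11
t[5] = -(-11) - 3*(-15) - 8 = 48

48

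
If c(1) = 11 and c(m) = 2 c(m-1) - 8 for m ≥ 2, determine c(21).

The fixed point is -8/(1 - 2) = 8, so c(m) - 8 = 2(c(m-1) - 8).
Hence c(m) = 3·2^{m-1} + 8.
c(21) = 3·2^{20} + 8 = 3·1048576 + 8 = 3145736.

3145736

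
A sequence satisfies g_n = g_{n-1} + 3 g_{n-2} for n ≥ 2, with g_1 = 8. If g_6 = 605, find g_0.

Let g_0 = w.
g_2 = 8 + 3w
g_3 = 32 + 3w
g_4 = 56 + 12w
g_5 = 152 + 21w
g_6 = 320 + 57w
So 320 + 57w = 605, giving w = 5.

5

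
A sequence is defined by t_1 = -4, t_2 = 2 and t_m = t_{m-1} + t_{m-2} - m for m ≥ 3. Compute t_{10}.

t_3 = 2 + (-4) - 3 = -5
t_4 = (-5) + 2 - 4 = -7
t_5 = (-7) + (-5) - 5 = -17
t_6 = (-17) + (-7) - 6 = -30
t_7 = (-30) + (-17) - 7 = -54
t_8 = (-54) + (-30) - 8 = -92
t_9 = (-92) + (-54) - 9 = -155
t_{10} = (-155) + (-92) - 10 = -257

-257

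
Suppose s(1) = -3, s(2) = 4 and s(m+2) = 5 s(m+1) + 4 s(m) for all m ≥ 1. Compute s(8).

s(3) = 5*4 + 4*(-3) = 8
s(4) = 5*8 + 4*4 = 56
s(5) = 5*56 + 4*8 = 312
s(6) = 5*312 + 4*56 = 1784
s(7) = 5*1784 + 4*312 = 10168
s(8) = 5*10168 + 4*1784 = 57976

57976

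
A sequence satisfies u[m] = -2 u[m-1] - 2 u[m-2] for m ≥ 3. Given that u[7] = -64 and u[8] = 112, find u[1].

Rearranging, u[m-2] = (u[m] + 2 u[m-1]) / -2.
u[6] = (112 + 2(-64)) / -2 = -16/-2 = 8
u[5] = (-64 + 2(8)) / -2 = -48/-2 = 24
u[4] = (8 + 2(24)) / -2 = 56/-2 = -28
u[3] = (24 + 2(-28)) / -2 = -32/-2 = 16
u[2] = (-28 + 2(16)) / -2 = 4/-2 = -2
u[1] = (16 + 2(-2)) / -2 = 12/-2 = -6

-6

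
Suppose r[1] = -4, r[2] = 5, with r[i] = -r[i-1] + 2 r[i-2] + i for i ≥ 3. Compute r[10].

r[3] = -5 + 2·(-4) + 3 = -10
r[4] = -(-10) + 2·5 + 4 = 24
r[5] = -24 + 2·(-10) + 5 = -39
r[6] = -(-39) + 2·24 + 6 = 93
r[7] = -93 + 2·(-39) + 7 = -164
r[8] = -(-164) + 2·93 + 8 = 358
r[9] = -358 + 2·(-164) + 9 = -677
r[10] = -(-677) + 2·358 + 10 = 1403

1403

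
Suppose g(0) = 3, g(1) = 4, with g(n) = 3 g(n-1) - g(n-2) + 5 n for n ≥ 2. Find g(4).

205

g(2) = 3*4 - 3 + 10 = 19
g(3) = 3*19 - 4 + 15 = 68
g(4) = 3*68 - 19 + 20 = 205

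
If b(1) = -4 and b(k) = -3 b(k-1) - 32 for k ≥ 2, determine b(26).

-3389154437780

The fixed point is -32/(1 + 3) = -8, so b(k) + 8 = -3(b(k-1) + 8).
Hence b(k) = 4·(-3)^{k-1} - 8.
b(26) = 4·(-3)^{25} - 8 = 4·-847288609443 - 8 = -3389154437780.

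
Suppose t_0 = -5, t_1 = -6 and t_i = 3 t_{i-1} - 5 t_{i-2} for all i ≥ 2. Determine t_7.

-1374

t_2 = 3·(-6) - 5·(-5) = 7
t_3 = 3·7 - 5·(-6) = 51
t_4 = 3·51 - 5·7 = 118
t_5 = 3·118 - 5·51 = 99
t_6 = 3·99 - 5·118 = -293
t_7 = 3·(-293) - 5·99 = -1374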